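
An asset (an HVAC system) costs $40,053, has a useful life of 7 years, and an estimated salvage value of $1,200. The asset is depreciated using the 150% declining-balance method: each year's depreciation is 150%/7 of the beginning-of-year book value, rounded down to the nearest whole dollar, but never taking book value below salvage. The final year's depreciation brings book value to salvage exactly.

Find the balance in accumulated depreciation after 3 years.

$20,623

Depreciable base = $40,053 − $1,200 = $38,853.
Year 1: ⌊$40,053 × 150%/7⌋ = $8,582. Book value $31,471.
Year 2: ⌊$31,471 × 150%/7⌋ = $6,743. Book value $24,728.
Year 3: ⌊$24,728 × 150%/7⌋ = $5,298. Book value $19,430.
Accumulated through year 3 = $40,053 − $19,430 = $20,623.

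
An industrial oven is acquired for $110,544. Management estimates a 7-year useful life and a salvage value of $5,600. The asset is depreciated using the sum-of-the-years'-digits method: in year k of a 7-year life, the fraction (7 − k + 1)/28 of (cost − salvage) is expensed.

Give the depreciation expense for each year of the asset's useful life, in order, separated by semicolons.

Depreciable base = $110,544 − $5,600 = $104,944.
Sum of the years' digits = 7+6+5+4+3+2+1 = 28.
Year 1: $104,944 × 7/28 = $26,236. Book value $84,308.
Year 2: $104,944 × 6/28 = $22,488. Book value $61,820.
Year 3: $104,944 × 5/28 = $18,740. Book value $43,080.
Year 4: $104,944 × 4/28 = $14,992. Book value $28,088.
Year 5: $104,944 × 3/28 = $11,244. Book value $16,844.
Year 6: $104,944 × 2/28 = $7,496. Book value $9,348.
Year 7: $104,944 × 1/28 = $3,748. Book value $5,600.

$26,236; $22,488; $18,740; $14,992; $11,244; $7,496; $3,748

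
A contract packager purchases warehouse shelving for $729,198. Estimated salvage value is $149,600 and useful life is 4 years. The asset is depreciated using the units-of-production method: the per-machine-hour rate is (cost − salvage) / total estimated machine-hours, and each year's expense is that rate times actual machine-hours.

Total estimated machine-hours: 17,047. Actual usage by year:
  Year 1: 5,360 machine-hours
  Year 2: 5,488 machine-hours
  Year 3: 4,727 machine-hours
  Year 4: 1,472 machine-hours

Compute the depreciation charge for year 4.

Depreciable base = $729,198 − $149,600 = $579,598.
Rate = $579,598 / 17,047 machine-hours = $34 per machine-hour.
Year 1: 5,360 × $34 = $182,240. Book value $546,958.
Year 2: 5,488 × $34 = $186,592. Book value $360,366.
Year 3: 4,727 × $34 = $160,718. Book value $199,648.
Year 4: 1,472 × $34 = $50,048. Book value $149,600.

$50,048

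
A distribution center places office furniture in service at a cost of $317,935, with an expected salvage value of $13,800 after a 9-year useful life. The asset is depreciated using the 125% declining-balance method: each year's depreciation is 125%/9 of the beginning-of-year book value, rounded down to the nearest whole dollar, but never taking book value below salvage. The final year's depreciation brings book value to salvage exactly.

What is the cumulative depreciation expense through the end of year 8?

$221,813

Depreciable base = $317,935 − $13,800 = $304,135.
Year 1: ⌊$317,935 × 125%/9⌋ = $44,157. Book value $273,778.
Year 2: ⌊$273,778 × 125%/9⌋ = $38,024. Book value $235,754.
Year 3: ⌊$235,754 × 125%/9⌋ = $32,743. Book value $203,011.
Year 4: ⌊$203,011 × 125%/9⌋ = $28,195. Book value $174,816.
Year 5: ⌊$174,816 × 125%/9⌋ = $24,280. Book value $150,536.
Year 6: ⌊$150,536 × 125%/9⌋ = $20,907. Book value $129,629.
Year 7: ⌊$129,629 × 125%/9⌋ = $18,004. Book value $111,625.
Year 8: ⌊$111,625 × 125%/9⌋ = $15,503. Book value $96,122.
Accumulated through year 8 = $317,935 − $96,122 = $221,813.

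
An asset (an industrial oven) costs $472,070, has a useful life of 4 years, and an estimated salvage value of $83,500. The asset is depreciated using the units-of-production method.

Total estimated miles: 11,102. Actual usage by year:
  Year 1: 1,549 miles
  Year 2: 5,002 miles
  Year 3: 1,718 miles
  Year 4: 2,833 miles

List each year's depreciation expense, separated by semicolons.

$54,215; $175,070; $60,130; $99,155

Depreciable base = $472,070 − $83,500 = $388,570.
Rate = $388,570 / 11,102 miles = $35 per mile.
Year 1: 1,549 × $35 = $54,215. Book value $417,855.
Year 2: 5,002 × $35 = $175,070. Book value $242,785.
Year 3: 1,718 × $35 = $60,130. Book value $182,655.
Year 4: 2,833 × $35 = $99,155. Book value $83,500.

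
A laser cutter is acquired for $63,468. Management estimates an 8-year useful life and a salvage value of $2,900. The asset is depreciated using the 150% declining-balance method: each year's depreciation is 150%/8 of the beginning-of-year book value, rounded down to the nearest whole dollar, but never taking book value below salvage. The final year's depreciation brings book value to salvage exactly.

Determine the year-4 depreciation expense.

Depreciable base = $63,468 − $2,900 = $60,568.
Year 1: ⌊$63,468 × 150%/8⌋ = $11,900. Book value $51,568.
Year 2: ⌊$51,568 × 150%/8⌋ = $9,669. Book value $41,899.
Year 3: ⌊$41,899 × 150%/8⌋ = $7,856. Book value $34,043.
Year 4: ⌊$34,043 × 150%/8⌋ = $6,383. Book value $27,660.

$6,383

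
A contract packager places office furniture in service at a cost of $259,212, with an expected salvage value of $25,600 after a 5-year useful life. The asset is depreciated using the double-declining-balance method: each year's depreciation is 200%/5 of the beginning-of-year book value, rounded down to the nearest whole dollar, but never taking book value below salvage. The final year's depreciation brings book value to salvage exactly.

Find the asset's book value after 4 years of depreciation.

$33,595

Depreciable base = $259,212 − $25,600 = $233,612.
Year 1: ⌊$259,212 × 200%/5⌋ = $103,684. Book value $155,528.
Year 2: ⌊$155,528 × 200%/5⌋ = $62,211. Book value $93,317.
Year 3: ⌊$93,317 × 200%/5⌋ = $37,326. Book value $55,991.
Year 4: ⌊$55,991 × 200%/5⌋ = $22,396. Book value $33,595.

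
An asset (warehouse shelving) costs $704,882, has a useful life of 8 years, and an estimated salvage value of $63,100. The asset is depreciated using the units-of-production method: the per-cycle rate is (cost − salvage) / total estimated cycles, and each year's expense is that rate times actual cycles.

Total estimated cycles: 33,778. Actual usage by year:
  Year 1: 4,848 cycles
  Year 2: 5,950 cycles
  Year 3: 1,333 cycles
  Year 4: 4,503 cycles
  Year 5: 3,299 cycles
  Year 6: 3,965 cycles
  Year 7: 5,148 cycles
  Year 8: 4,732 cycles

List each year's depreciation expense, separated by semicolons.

Depreciable base = $704,882 − $63,100 = $641,782.
Rate = $641,782 / 33,778 cycles = $19 per cycle.
Year 1: 4,848 × $19 = $92,112. Book value $612,770.
Year 2: 5,950 × $19 = $113,050. Book value $499,720.
Year 3: 1,333 × $19 = $25,327. Book value $474,393.
Year 4: 4,503 × $19 = $85,557. Book value $388,836.
Year 5: 3,299 × $19 = $62,681. Book value $326,155.
Year 6: 3,965 × $19 = $75,335. Book value $250,820.
Year 7: 5,148 × $19 = $97,812. Book value $153,008.
Year 8: 4,732 × $19 = $89,908. Book value $63,100.

$92,112; $113,050; $25,327; $85,557; $62,681; $75,335; $97,812; $89,908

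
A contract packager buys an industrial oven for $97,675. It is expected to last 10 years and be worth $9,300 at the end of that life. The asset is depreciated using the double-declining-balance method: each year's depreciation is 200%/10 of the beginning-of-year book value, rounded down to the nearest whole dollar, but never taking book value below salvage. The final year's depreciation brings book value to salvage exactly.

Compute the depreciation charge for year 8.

Depreciable base = $97,675 − $9,300 = $88,375.
Year 1: ⌊$97,675 × 200%/10⌋ = $19,535. Book value $78,140.
Year 2: ⌊$78,140 × 200%/10⌋ = $15,628. Book value $62,512.
Year 3: ⌊$62,512 × 200%/10⌋ = $12,502. Book value $50,010.
Year 4: ⌊$50,010 × 200%/10⌋ = $10,002. Book value $40,008.
Year 5: ⌊$40,008 × 200%/10⌋ = $8,001. Book value $32,007.
Year 6: ⌊$32,007 × 200%/10⌋ = $6,401. Book value $25,606.
Year 7: ⌊$25,606 × 200%/10⌋ = $5,121. Book value $20,485.
Year 8: ⌊$20,485 × 200%/10⌋ = $4,097. Book value $16,388.

$4,097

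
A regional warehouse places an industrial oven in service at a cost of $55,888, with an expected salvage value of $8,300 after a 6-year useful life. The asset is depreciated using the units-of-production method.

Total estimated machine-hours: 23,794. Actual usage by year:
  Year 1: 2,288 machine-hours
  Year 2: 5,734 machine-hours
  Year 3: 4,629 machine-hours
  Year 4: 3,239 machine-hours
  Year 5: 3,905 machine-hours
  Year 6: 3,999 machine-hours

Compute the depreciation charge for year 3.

$9,258

Depreciable base = $55,888 − $8,300 = $47,588.
Rate = $47,588 / 23,794 machine-hours = $2 per machine-hour.
Year 1: 2,288 × $2 = $4,576. Book value $51,312.
Year 2: 5,734 × $2 = $11,468. Book value $39,844.
Year 3: 4,629 × $2 = $9,258. Book value $30,586.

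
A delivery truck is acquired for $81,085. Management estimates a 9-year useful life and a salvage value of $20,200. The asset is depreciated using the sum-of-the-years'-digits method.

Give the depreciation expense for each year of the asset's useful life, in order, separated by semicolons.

$12,177; $10,824; $9,471; $8,118; $6,765; $5,412; $4,059; $2,706; $1,353

Depreciable base = $81,085 − $20,200 = $60,885.
Sum of the years' digits = 9+8+7+6+5+4+3+2+1 = 45.
Year 1: $60,885 × 9/45 = $12,177. Book value $68,908.
Year 2: $60,885 × 8/45 = $10,824. Book value $58,084.
Year 3: $60,885 × 7/45 = $9,471. Book value $48,613.
Year 4: $60,885 × 6/45 = $8,118. Book value $40,495.
Year 5: $60,885 × 5/45 = $6,765. Book value $33,730.
Year 6: $60,885 × 4/45 = $5,412. Book value $28,318.
Year 7: $60,885 × 3/45 = $4,059. Book value $24,259.
Year 8: $60,885 × 2/45 = $2,706. Book value $21,553.
Year 9: $60,885 × 1/45 = $1,353. Book value $20,200.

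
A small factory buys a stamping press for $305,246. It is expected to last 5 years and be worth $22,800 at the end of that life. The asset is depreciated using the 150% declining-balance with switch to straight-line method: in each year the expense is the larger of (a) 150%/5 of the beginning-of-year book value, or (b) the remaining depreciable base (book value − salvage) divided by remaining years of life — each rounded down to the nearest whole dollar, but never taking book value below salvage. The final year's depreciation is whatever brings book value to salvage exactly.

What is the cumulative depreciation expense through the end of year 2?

$155,674

Depreciable base = $305,246 − $22,800 = $282,446.
Year 1: DB = ⌊$305,246 × 150%/5⌋ = $91,573; SL = ⌊$282,446/5⌋ = $56,489 → take DB $91,573. Book value $213,673.
Year 2: DB = ⌊$213,673 × 150%/5⌋ = $64,101; SL = ⌊$190,873/4⌋ = $47,718 → take DB $64,101. Book value $149,572.
Accumulated through year 2 = $305,246 − $149,572 = $155,674.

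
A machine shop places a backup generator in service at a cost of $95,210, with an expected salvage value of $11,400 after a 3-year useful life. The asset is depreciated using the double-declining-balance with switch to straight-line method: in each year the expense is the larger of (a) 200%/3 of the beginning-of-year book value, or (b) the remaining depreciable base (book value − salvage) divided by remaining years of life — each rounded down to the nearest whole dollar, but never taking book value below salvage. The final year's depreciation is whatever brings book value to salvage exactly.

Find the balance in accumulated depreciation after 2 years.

Depreciable base = $95,210 − $11,400 = $83,810.
Year 1: DB = ⌊$95,210 × 200%/3⌋ = $63,473; SL = ⌊$83,810/3⌋ = $27,936 → take DB $63,473. Book value $31,737.
Year 2: DB = ⌊$31,737 × 200%/3⌋ = $21,158; SL = ⌊$20,337/2⌋ = $10,168 → take DB $21,158, capped at $20,337. Book value $11,400.
Accumulated through year 2 = $95,210 − $11,400 = $83,810.

$83,810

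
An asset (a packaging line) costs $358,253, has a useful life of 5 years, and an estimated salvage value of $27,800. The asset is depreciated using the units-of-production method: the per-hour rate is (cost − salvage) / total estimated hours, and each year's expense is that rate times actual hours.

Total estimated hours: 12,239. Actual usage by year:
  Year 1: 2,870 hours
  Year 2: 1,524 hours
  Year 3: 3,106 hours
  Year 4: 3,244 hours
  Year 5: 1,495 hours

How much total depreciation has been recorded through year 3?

$202,500

Depreciable base = $358,253 − $27,800 = $330,453.
Rate = $330,453 / 12,239 hours = $27 per hour.
Year 1: 2,870 × $27 = $77,490. Book value $280,763.
Year 2: 1,524 × $27 = $41,148. Book value $239,615.
Year 3: 3,106 × $27 = $83,862. Book value $155,753.
Accumulated through year 3 = $358,253 − $155,753 = $202,500.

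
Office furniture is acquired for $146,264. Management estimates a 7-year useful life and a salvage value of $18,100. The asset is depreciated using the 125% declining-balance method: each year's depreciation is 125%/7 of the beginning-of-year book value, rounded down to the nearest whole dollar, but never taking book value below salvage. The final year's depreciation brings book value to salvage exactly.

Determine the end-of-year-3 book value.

Depreciable base = $146,264 − $18,100 = $128,164.
Year 1: ⌊$146,264 × 125%/7⌋ = $26,118. Book value $120,146.
Year 2: ⌊$120,146 × 125%/7⌋ = $21,454. Book value $98,692.
Year 3: ⌊$98,692 × 125%/7⌋ = $17,623. Book value $81,069.

$81,069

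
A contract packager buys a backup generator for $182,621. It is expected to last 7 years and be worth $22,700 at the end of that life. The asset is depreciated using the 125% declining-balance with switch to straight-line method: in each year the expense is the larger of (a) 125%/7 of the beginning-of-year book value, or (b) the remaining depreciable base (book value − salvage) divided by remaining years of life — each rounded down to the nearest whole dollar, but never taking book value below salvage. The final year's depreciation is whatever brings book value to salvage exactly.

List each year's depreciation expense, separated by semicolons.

Depreciable base = $182,621 − $22,700 = $159,921.
Year 1: DB = ⌊$182,621 × 125%/7⌋ = $32,610; SL = ⌊$159,921/7⌋ = $22,845 → take DB $32,610. Book value $150,011.
Year 2: DB = ⌊$150,011 × 125%/7⌋ = $26,787; SL = ⌊$127,311/6⌋ = $21,218 → take DB $26,787. Book value $123,224.
Year 3: DB = ⌊$123,224 × 125%/7⌋ = $22,004; SL = ⌊$100,524/5⌋ = $20,104 → take DB $22,004. Book value $101,220.
Year 4: DB = ⌊$101,220 × 125%/7⌋ = $18,075; SL = ⌊$78,520/4⌋ = $19,630 → take SL $19,630. Book value $81,590.
Year 5: DB = ⌊$81,590 × 125%/7⌋ = $14,569; SL = ⌊$58,890/3⌋ = $19,630 → take SL $19,630. Book value $61,960.
Year 6: DB = ⌊$61,960 × 125%/7⌋ = $11,064; SL = ⌊$39,260/2⌋ = $19,630 → take SL $19,630. Book value $42,330.
Year 7 (final): $42,330 − $22,700 = $19,630. Book value $22,700.

$32,610; $26,787; $22,004; $19,630; $19,630; $19,630; $19,630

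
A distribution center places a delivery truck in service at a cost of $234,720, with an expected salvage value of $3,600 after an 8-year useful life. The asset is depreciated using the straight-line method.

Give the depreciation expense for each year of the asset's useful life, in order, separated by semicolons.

Depreciable base = $234,720 − $3,600 = $231,120.
Annual expense = $231,120 / 8 = $28,890.
End of year 1: book value $205,830.
End of year 2: book value $176,940.
End of year 3: book value $148,050.
End of year 4: book value $119,160.
End of year 5: book value $90,270.
End of year 6: book value $61,380.
End of year 7: book value $32,490.
End of year 8: book value $3,600.

$28,890; $28,890; $28,890; $28,890; $28,890; $28,890; $28,890; $28,890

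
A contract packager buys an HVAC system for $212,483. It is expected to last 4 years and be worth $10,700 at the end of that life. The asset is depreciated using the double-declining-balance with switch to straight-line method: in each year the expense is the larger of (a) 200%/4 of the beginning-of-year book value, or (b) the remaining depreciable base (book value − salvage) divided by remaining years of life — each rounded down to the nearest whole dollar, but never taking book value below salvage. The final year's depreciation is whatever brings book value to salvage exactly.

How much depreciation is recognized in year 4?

$15,861

Depreciable base = $212,483 − $10,700 = $201,783.
Year 1: DB = ⌊$212,483 × 200%/4⌋ = $106,241; SL = ⌊$201,783/4⌋ = $50,445 → take DB $106,241. Book value $106,242.
Year 2: DB = ⌊$106,242 × 200%/4⌋ = $53,121; SL = ⌊$95,542/3⌋ = $31,847 → take DB $53,121. Book value $53,121.
Year 3: DB = ⌊$53,121 × 200%/4⌋ = $26,560; SL = ⌊$42,421/2⌋ = $21,210 → take DB $26,560. Book value $26,561.
Year 4 (final): $26,561 − $10,700 = $15,861. Book value $10,700.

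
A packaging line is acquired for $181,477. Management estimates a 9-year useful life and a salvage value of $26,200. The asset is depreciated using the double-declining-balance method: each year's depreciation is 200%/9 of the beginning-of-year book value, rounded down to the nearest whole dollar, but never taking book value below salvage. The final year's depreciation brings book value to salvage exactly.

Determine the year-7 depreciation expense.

Depreciable base = $181,477 − $26,200 = $155,277.
Year 1: ⌊$181,477 × 200%/9⌋ = $40,328. Book value $141,149.
Year 2: ⌊$141,149 × 200%/9⌋ = $31,366. Book value $109,783.
Year 3: ⌊$109,783 × 200%/9⌋ = $24,396. Book value $85,387.
Year 4: ⌊$85,387 × 200%/9⌋ = $18,974. Book value $66,413.
Year 5: ⌊$66,413 × 200%/9⌋ = $14,758. Book value $51,655.
Year 6: ⌊$51,655 × 200%/9⌋ = $11,478. Book value $40,177.
Year 7: ⌊$40,177 × 200%/9⌋ = $8,928. Book value $31,249.

$8,928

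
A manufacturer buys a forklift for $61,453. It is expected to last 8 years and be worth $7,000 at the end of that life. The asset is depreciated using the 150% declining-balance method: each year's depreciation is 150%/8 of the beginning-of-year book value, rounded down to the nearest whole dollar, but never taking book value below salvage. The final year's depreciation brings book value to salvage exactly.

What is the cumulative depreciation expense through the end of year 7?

$47,086

Depreciable base = $61,453 − $7,000 = $54,453.
Year 1: ⌊$61,453 × 150%/8⌋ = $11,522. Book value $49,931.
Year 2: ⌊$49,931 × 150%/8⌋ = $9,362. Book value $40,569.
Year 3: ⌊$40,569 × 150%/8⌋ = $7,606. Book value $32,963.
Year 4: ⌊$32,963 × 150%/8⌋ = $6,180. Book value $26,783.
Year 5: ⌊$26,783 × 150%/8⌋ = $5,021. Book value $21,762.
Year 6: ⌊$21,762 × 150%/8⌋ = $4,080. Book value $17,682.
Year 7: ⌊$17,682 × 150%/8⌋ = $3,315. Book value $14,367.
Accumulated through year 7 = $61,453 − $14,367 = $47,086.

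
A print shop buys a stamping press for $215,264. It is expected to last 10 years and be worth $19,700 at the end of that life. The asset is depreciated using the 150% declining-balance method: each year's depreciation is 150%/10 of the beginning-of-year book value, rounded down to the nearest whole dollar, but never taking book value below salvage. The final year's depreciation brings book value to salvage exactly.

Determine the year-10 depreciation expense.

$30,161

Depreciable base = $215,264 − $19,700 = $195,564.
Year 1: ⌊$215,264 × 150%/10⌋ = $32,289. Book value $182,975.
Year 2: ⌊$182,975 × 150%/10⌋ = $27,446. Book value $155,529.
Year 3: ⌊$155,529 × 150%/10⌋ = $23,329. Book value $132,200.
Year 4: ⌊$132,200 × 150%/10⌋ = $19,830. Book value $112,370.
Year 5: ⌊$112,370 × 150%/10⌋ = $16,855. Book value $95,515.
Year 6: ⌊$95,515 × 150%/10⌋ = $14,327. Book value $81,188.
Year 7: ⌊$81,188 × 150%/10⌋ = $12,178. Book value $69,010.
Year 8: ⌊$69,010 × 150%/10⌋ = $10,351. Book value $58,659.
Year 9: ⌊$58,659 × 150%/10⌋ = $8,798. Book value $49,861.
Year 10 (final): $49,861 − $19,700 = $30,161. Book value $19,700.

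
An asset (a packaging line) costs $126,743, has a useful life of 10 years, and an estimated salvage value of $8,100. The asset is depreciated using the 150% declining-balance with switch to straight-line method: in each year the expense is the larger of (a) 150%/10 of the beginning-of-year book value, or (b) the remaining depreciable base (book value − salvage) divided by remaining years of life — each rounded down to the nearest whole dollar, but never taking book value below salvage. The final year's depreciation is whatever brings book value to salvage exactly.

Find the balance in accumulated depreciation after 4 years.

$60,580

Depreciable base = $126,743 − $8,100 = $118,643.
Year 1: DB = ⌊$126,743 × 150%/10⌋ = $19,011; SL = ⌊$118,643/10⌋ = $11,864 → take DB $19,011. Book value $107,732.
Year 2: DB = ⌊$107,732 × 150%/10⌋ = $16,159; SL = ⌊$99,632/9⌋ = $11,070 → take DB $16,159. Book value $91,573.
Year 3: DB = ⌊$91,573 × 150%/10⌋ = $13,735; SL = ⌊$83,473/8⌋ = $10,434 → take DB $13,735. Book value $77,838.
Year 4: DB = ⌊$77,838 × 150%/10⌋ = $11,675; SL = ⌊$69,738/7⌋ = $9,962 → take DB $11,675. Book value $66,163.
Accumulated through year 4 = $126,743 − $66,163 = $60,580.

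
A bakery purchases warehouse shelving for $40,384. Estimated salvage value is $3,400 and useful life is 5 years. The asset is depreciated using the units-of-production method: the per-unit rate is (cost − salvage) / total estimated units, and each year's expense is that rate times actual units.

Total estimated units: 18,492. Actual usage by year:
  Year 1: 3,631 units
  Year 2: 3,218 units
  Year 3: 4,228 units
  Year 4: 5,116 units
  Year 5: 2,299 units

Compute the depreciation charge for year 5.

$4,598

Depreciable base = $40,384 − $3,400 = $36,984.
Rate = $36,984 / 18,492 units = $2 per unit.
Year 1: 3,631 × $2 = $7,262. Book value $33,122.
Year 2: 3,218 × $2 = $6,436. Book value $26,686.
Year 3: 4,228 × $2 = $8,456. Book value $18,230.
Year 4: 5,116 × $2 = $10,232. Book value $7,998.
Year 5: 2,299 × $2 = $4,598. Book value $3,400.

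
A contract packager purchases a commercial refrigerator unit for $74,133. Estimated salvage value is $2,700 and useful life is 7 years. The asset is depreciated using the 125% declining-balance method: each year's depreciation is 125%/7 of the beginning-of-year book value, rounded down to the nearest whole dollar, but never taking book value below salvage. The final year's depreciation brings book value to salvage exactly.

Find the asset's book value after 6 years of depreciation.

Depreciable base = $74,133 − $2,700 = $71,433.
Year 1: ⌊$74,133 × 125%/7⌋ = $13,238. Book value $60,895.
Year 2: ⌊$60,895 × 125%/7⌋ = $10,874. Book value $50,021.
Year 3: ⌊$50,021 × 125%/7⌋ = $8,932. Book value $41,089.
Year 4: ⌊$41,089 × 125%/7⌋ = $7,337. Book value $33,752.
Year 5: ⌊$33,752 × 125%/7⌋ = $6,027. Book value $27,725.
Year 6: ⌊$27,725 × 125%/7⌋ = $4,950. Book value $22,775.

$22,775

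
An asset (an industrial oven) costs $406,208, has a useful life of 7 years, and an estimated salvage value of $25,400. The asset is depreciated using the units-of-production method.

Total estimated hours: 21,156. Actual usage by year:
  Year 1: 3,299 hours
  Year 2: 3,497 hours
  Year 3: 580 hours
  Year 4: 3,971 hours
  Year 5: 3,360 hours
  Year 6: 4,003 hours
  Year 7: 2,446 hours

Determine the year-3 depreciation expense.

$10,440

Depreciable base = $406,208 − $25,400 = $380,808.
Rate = $380,808 / 21,156 hours = $18 per hour.
Year 1: 3,299 × $18 = $59,382. Book value $346,826.
Year 2: 3,497 × $18 = $62,946. Book value $283,880.
Year 3: 580 × $18 = $10,440. Book value $273,440.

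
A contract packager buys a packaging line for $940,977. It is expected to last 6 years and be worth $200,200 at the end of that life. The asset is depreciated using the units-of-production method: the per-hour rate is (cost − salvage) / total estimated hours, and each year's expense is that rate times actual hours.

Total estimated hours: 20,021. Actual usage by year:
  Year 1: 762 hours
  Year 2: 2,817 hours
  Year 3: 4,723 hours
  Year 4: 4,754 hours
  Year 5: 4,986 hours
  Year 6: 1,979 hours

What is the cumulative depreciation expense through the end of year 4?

Depreciable base = $940,977 − $200,200 = $740,777.
Rate = $740,777 / 20,021 hours = $37 per hour.
Year 1: 762 × $37 = $28,194. Book value $912,783.
Year 2: 2,817 × $37 = $104,229. Book value $808,554.
Year 3: 4,723 × $37 = $174,751. Book value $633,803.
Year 4: 4,754 × $37 = $175,898. Book value $457,905.
Accumulated through year 4 = $940,977 − $457,905 = $483,072.

$483,072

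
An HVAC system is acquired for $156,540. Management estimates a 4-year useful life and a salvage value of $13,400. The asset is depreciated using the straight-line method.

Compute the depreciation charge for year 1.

Depreciable base = $156,540 − $13,400 = $143,140.
Annual expense = $143,140 / 4 = $35,785.

$35,785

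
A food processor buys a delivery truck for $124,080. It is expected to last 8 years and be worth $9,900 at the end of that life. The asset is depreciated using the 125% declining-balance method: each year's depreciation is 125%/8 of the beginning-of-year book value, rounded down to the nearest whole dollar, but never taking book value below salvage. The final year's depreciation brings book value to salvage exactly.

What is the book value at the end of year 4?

Depreciable base = $124,080 − $9,900 = $114,180.
Year 1: ⌊$124,080 × 125%/8⌋ = $19,387. Book value $104,693.
Year 2: ⌊$104,693 × 125%/8⌋ = $16,358. Book value $88,335.
Year 3: ⌊$88,335 × 125%/8⌋ = $13,802. Book value $74,533.
Year 4: ⌊$74,533 × 125%/8⌋ = $11,645. Book value $62,888.

$62,888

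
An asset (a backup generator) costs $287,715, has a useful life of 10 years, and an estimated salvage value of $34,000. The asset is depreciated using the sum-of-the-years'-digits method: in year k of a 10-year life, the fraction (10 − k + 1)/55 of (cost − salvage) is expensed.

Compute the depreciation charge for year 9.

Depreciable base = $287,715 − $34,000 = $253,715.
Sum of the years' digits = 10+9+8+7+6+5+4+3+2+1 = 55.
Year 1: $253,715 × 10/55 = $46,130. Book value $241,585.
Year 2: $253,715 × 9/55 = $41,517. Book value $200,068.
Year 3: $253,715 × 8/55 = $36,904. Book value $163,164.
Year 4: $253,715 × 7/55 = $32,291. Book value $130,873.
Year 5: $253,715 × 6/55 = $27,678. Book value $103,195.
Year 6: $253,715 × 5/55 = $23,065. Book value $80,130.
Year 7: $253,715 × 4/55 = $18,452. Book value $61,678.
Year 8: $253,715 × 3/55 = $13,839. Book value $47,839.
Year 9: $253,715 × 2/55 = $9,226. Book value $38,613.

$9,226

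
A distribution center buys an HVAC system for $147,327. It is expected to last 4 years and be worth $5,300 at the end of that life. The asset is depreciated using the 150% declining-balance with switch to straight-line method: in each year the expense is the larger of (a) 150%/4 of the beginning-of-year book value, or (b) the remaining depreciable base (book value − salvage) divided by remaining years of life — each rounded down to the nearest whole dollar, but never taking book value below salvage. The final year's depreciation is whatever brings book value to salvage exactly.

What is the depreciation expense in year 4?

$26,125

Depreciable base = $147,327 − $5,300 = $142,027.
Year 1: DB = ⌊$147,327 × 150%/4⌋ = $55,247; SL = ⌊$142,027/4⌋ = $35,506 → take DB $55,247. Book value $92,080.
Year 2: DB = ⌊$92,080 × 150%/4⌋ = $34,530; SL = ⌊$86,780/3⌋ = $28,926 → take DB $34,530. Book value $57,550.
Year 3: DB = ⌊$57,550 × 150%/4⌋ = $21,581; SL = ⌊$52,250/2⌋ = $26,125 → take SL $26,125. Book value $31,425.
Year 4 (final): $31,425 − $5,300 = $26,125. Book value $5,300.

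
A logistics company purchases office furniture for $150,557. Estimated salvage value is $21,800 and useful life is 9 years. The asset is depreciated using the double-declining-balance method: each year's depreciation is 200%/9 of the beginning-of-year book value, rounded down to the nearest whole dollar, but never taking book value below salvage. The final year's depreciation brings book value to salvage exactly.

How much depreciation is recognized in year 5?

$12,243

Depreciable base = $150,557 − $21,800 = $128,757.
Year 1: ⌊$150,557 × 200%/9⌋ = $33,457. Book value $117,100.
Year 2: ⌊$117,100 × 200%/9⌋ = $26,022. Book value $91,078.
Year 3: ⌊$91,078 × 200%/9⌋ = $20,239. Book value $70,839.
Year 4: ⌊$70,839 × 200%/9⌋ = $15,742. Book value $55,097.
Year 5: ⌊$55,097 × 200%/9⌋ = $12,243. Book value $42,854.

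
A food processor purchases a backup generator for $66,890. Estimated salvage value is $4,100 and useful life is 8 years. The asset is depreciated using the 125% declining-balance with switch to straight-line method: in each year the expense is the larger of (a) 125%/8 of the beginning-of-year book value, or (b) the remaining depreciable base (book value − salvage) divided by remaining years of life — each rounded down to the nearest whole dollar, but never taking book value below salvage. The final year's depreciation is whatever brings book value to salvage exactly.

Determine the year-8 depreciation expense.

$7,217

Depreciable base = $66,890 − $4,100 = $62,790.
Year 1: DB = ⌊$66,890 × 125%/8⌋ = $10,451; SL = ⌊$62,790/8⌋ = $7,848 → take DB $10,451. Book value $56,439.
Year 2: DB = ⌊$56,439 × 125%/8⌋ = $8,818; SL = ⌊$52,339/7⌋ = $7,477 → take DB $8,818. Book value $47,621.
Year 3: DB = ⌊$47,621 × 125%/8⌋ = $7,440; SL = ⌊$43,521/6⌋ = $7,253 → take DB $7,440. Book value $40,181.
Year 4: DB = ⌊$40,181 × 125%/8⌋ = $6,278; SL = ⌊$36,081/5⌋ = $7,216 → take SL $7,216. Book value $32,965.
Year 5: DB = ⌊$32,965 × 125%/8⌋ = $5,150; SL = ⌊$28,865/4⌋ = $7,216 → take SL $7,216. Book value $25,749.
Year 6: DB = ⌊$25,749 × 125%/8⌋ = $4,023; SL = ⌊$21,649/3⌋ = $7,216 → take SL $7,216. Book value $18,533.
Year 7: DB = ⌊$18,533 × 125%/8⌋ = $2,895; SL = ⌊$14,433/2⌋ = $7,216 → take SL $7,216. Book value $11,317.
Year 8 (final): $11,317 − $4,100 = $7,217. Book value $4,100.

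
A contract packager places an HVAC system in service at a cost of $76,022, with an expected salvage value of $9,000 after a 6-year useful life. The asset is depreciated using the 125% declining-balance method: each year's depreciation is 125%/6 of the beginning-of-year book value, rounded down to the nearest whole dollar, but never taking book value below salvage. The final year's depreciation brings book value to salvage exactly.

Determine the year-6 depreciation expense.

Depreciable base = $76,022 − $9,000 = $67,022.
Year 1: ⌊$76,022 × 125%/6⌋ = $15,837. Book value $60,185.
Year 2: ⌊$60,185 × 125%/6⌋ = $12,538. Book value $47,647.
Year 3: ⌊$47,647 × 125%/6⌋ = $9,926. Book value $37,721.
Year 4: ⌊$37,721 × 125%/6⌋ = $7,858. Book value $29,863.
Year 5: ⌊$29,863 × 125%/6⌋ = $6,221. Book value $23,642.
Year 6 (final): $23,642 − $9,000 = $14,642. Book value $9,000.

$14,642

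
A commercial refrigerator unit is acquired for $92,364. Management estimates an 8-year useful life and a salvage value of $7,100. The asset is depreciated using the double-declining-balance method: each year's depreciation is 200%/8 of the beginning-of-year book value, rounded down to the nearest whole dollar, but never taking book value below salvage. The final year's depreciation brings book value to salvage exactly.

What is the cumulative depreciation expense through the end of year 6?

Depreciable base = $92,364 − $7,100 = $85,264.
Year 1: ⌊$92,364 × 200%/8⌋ = $23,091. Book value $69,273.
Year 2: ⌊$69,273 × 200%/8⌋ = $17,318. Book value $51,955.
Year 3: ⌊$51,955 × 200%/8⌋ = $12,988. Book value $38,967.
Year 4: ⌊$38,967 × 200%/8⌋ = $9,741. Book value $29,226.
Year 5: ⌊$29,226 × 200%/8⌋ = $7,306. Book value $21,920.
Year 6: ⌊$21,920 × 200%/8⌋ = $5,480. Book value $16,440.
Accumulated through year 6 = $92,364 − $16,440 = $75,924.

$75,924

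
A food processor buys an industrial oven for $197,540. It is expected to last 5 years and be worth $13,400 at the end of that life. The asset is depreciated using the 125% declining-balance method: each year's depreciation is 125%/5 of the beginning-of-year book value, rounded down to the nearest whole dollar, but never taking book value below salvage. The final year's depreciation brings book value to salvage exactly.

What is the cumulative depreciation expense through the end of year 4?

$135,036

Depreciable base = $197,540 − $13,400 = $184,140.
Year 1: ⌊$197,540 × 125%/5⌋ = $49,385. Book value $148,155.
Year 2: ⌊$148,155 × 125%/5⌋ = $37,038. Book value $111,117.
Year 3: ⌊$111,117 × 125%/5⌋ = $27,779. Book value $83,338.
Year 4: ⌊$83,338 × 125%/5⌋ = $20,834. Book value $62,504.
Accumulated through year 4 = $197,540 − $62,504 = $135,036.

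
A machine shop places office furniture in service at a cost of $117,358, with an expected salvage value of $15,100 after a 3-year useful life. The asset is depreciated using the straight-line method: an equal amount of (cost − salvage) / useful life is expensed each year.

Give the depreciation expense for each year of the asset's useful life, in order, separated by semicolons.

Depreciable base = $117,358 − $15,100 = $102,258.
Annual expense = $102,258 / 3 = $34,086.
End of year 1: book value $83,272.
End of year 2: book value $49,186.
End of year 3: book value $15,100.

$34,086; $34,086; $34,086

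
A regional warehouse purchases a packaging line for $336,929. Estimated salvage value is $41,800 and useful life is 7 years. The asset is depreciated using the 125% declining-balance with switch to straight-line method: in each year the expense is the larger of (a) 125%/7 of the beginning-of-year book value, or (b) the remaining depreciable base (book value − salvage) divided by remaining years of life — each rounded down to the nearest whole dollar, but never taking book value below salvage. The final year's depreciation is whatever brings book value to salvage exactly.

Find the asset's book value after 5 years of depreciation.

Depreciable base = $336,929 − $41,800 = $295,129.
Year 1: DB = ⌊$336,929 × 125%/7⌋ = $60,165; SL = ⌊$295,129/7⌋ = $42,161 → take DB $60,165. Book value $276,764.
Year 2: DB = ⌊$276,764 × 125%/7⌋ = $49,422; SL = ⌊$234,964/6⌋ = $39,160 → take DB $49,422. Book value $227,342.
Year 3: DB = ⌊$227,342 × 125%/7⌋ = $40,596; SL = ⌊$185,542/5⌋ = $37,108 → take DB $40,596. Book value $186,746.
Year 4: DB = ⌊$186,746 × 125%/7⌋ = $33,347; SL = ⌊$144,946/4⌋ = $36,236 → take SL $36,236. Book value $150,510.
Year 5: DB = ⌊$150,510 × 125%/7⌋ = $26,876; SL = ⌊$108,710/3⌋ = $36,236 → take SL $36,236. Book value $114,274.

$114,274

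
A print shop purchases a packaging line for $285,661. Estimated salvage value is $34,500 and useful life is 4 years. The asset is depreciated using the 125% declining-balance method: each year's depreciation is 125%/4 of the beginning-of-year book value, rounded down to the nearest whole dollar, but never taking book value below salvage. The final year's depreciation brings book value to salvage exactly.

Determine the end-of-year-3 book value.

Depreciable base = $285,661 − $34,500 = $251,161.
Year 1: ⌊$285,661 × 125%/4⌋ = $89,269. Book value $196,392.
Year 2: ⌊$196,392 × 125%/4⌋ = $61,372. Book value $135,020.
Year 3: ⌊$135,020 × 125%/4⌋ = $42,193. Book value $92,827.

$92,827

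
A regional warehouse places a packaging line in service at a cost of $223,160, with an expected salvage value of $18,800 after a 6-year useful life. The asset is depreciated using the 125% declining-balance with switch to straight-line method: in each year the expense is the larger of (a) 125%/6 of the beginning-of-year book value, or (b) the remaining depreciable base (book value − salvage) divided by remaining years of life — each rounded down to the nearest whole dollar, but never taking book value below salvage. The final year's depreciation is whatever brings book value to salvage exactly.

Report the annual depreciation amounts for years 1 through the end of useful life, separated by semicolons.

Depreciable base = $223,160 − $18,800 = $204,360.
Year 1: DB = ⌊$223,160 × 125%/6⌋ = $46,491; SL = ⌊$204,360/6⌋ = $34,060 → take DB $46,491. Book value $176,669.
Year 2: DB = ⌊$176,669 × 125%/6⌋ = $36,806; SL = ⌊$157,869/5⌋ = $31,573 → take DB $36,806. Book value $139,863.
Year 3: DB = ⌊$139,863 × 125%/6⌋ = $29,138; SL = ⌊$121,063/4⌋ = $30,265 → take SL $30,265. Book value $109,598.
Year 4: DB = ⌊$109,598 × 125%/6⌋ = $22,832; SL = ⌊$90,798/3⌋ = $30,266 → take SL $30,266. Book value $79,332.
Year 5: DB = ⌊$79,332 × 125%/6⌋ = $16,527; SL = ⌊$60,532/2⌋ = $30,266 → take SL $30,266. Book value $49,066.
Year 6 (final): $49,066 − $18,800 = $30,266. Book value $18,800.

$46,491; $36,806; $30,265; $30,266; $30,266; $30,266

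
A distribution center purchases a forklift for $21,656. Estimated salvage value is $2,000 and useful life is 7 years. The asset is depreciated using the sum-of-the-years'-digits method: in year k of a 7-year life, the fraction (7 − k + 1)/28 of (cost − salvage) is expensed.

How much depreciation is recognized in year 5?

Depreciable base = $21,656 − $2,000 = $19,656.
Sum of the years' digits = 7+6+5+4+3+2+1 = 28.
Year 1: $19,656 × 7/28 = $4,914. Book value $16,742.
Year 2: $19,656 × 6/28 = $4,212. Book value $12,530.
Year 3: $19,656 × 5/28 = $3,510. Book value $9,020.
Year 4: $19,656 × 4/28 = $2,808. Book value $6,212.
Year 5: $19,656 × 3/28 = $2,106. Book value $4,106.

$2,106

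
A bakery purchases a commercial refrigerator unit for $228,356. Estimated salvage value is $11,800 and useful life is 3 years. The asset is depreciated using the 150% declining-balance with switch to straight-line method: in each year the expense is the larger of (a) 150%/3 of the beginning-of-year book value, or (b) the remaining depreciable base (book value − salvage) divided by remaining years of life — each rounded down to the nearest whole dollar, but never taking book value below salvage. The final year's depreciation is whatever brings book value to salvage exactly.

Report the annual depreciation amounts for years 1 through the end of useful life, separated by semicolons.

$114,178; $57,089; $45,289

Depreciable base = $228,356 − $11,800 = $216,556.
Year 1: DB = ⌊$228,356 × 150%/3⌋ = $114,178; SL = ⌊$216,556/3⌋ = $72,185 → take DB $114,178. Book value $114,178.
Year 2: DB = ⌊$114,178 × 150%/3⌋ = $57,089; SL = ⌊$102,378/2⌋ = $51,189 → take DB $57,089. Book value $57,089.
Year 3 (final): $57,089 − $11,800 = $45,289. Book value $11,800.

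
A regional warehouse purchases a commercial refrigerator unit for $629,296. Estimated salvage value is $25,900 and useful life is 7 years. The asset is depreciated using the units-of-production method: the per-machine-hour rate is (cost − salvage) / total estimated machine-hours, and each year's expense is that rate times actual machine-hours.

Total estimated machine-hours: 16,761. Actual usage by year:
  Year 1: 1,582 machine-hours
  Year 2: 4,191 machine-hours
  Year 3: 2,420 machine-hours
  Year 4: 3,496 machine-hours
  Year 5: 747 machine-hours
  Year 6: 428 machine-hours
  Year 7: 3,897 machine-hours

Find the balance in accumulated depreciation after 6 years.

Depreciable base = $629,296 − $25,900 = $603,396.
Rate = $603,396 / 16,761 machine-hours = $36 per machine-hour.
Year 1: 1,582 × $36 = $56,952. Book value $572,344.
Year 2: 4,191 × $36 = $150,876. Book value $421,468.
Year 3: 2,420 × $36 = $87,120. Book value $334,348.
Year 4: 3,496 × $36 = $125,856. Book value $208,492.
Year 5: 747 × $36 = $26,892. Book value $181,600.
Year 6: 428 × $36 = $15,408. Book value $166,192.
Accumulated through year 6 = $629,296 − $166,192 = $463,104.

$463,104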